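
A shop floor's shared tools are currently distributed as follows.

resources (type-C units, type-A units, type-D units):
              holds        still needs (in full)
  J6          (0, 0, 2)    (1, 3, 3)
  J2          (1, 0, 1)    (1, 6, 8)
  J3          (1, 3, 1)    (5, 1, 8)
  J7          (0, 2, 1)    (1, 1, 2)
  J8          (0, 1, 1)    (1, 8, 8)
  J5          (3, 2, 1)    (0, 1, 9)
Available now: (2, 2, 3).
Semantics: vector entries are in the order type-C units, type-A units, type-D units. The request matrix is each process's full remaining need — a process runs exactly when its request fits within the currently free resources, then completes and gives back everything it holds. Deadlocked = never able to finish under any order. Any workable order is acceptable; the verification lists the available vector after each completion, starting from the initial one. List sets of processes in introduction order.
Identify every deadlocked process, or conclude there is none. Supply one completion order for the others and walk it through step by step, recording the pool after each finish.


Deadlocked set: J2, J3, J8 and J5.
Key observation: once J7, J6 finish, the pool peaks at (2, 4, 6) — and every remaining process still needs more type-D units than that.
The rest can finish in the order J7, J6. Walking it through:
  pool = (2, 2, 3)
  J7 needs (1, 1, 2) <= (2, 2, 3) -> finishes; pool += (0, 2, 1) = (2, 4, 4)
  J6 needs (1, 3, 3) <= (2, 4, 4) -> finishes; pool += (0, 0, 2) = (2, 4, 6)
The stuck group stays short no matter what:
  J2 still needs (1, 6, 8) but only (2, 4, 6) is free — short on type-A units and type-D units
  J3 still needs (5, 1, 8) but only (2, 4, 6) is free — short on type-C units and type-D units
  J8 still needs (1, 8, 8) but only (2, 4, 6) is free — short on type-A units and type-D units
  J5 still needs (0, 1, 9) but only (2, 4, 6) is free — short on type-D units


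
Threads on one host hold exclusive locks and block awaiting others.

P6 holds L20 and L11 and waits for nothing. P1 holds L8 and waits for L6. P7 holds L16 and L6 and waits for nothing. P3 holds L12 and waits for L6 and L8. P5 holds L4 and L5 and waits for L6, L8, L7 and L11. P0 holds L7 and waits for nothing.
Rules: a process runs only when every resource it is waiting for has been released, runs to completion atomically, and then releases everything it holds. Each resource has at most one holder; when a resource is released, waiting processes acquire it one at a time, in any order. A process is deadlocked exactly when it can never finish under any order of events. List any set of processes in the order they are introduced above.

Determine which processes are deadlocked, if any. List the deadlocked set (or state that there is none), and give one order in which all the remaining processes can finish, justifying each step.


No process is deadlocked.
Key observation: the waits form no ring: some process can always run, and its releases unblock the others one by one.
The rest can finish in the order P0, P7, P6, P1, P3, P5.
Check, step by step:
  P0: no waits; runs immediately, freeing L7
  P7: no waits; runs immediately, freeing L16 and L6
  P6: no waits; runs immediately, freeing L20 and L11
  P1: everything it awaited (L6) is free; runs, freeing L8
  P3: everything it awaited (L6 and L8) is free; runs, freeing L12
  P5: everything it awaited (L6, L8, L7 and L11) is free; runs, freeing L4 and L5


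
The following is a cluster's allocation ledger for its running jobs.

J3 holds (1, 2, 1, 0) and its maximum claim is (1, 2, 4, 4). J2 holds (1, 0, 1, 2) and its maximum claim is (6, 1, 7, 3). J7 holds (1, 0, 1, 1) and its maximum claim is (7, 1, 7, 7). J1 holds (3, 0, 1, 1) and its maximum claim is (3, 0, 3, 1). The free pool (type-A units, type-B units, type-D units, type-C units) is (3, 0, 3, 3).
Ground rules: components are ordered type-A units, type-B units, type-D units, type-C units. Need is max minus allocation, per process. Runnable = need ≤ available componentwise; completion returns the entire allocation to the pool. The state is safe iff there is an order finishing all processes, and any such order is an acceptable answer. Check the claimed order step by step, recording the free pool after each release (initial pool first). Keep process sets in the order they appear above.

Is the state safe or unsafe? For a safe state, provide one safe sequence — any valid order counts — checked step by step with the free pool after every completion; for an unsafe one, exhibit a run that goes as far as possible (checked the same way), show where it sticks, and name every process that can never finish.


UNSAFE.
Key observation: J1, J3 can finish, but then (7, 2, 5, 4) is all there is, and the blocked group's type-D units demands exceed it.
A maximal execution: J1, J3 — then nothing else fits. Verifying each step:
  pool = (3, 0, 3, 3)
  J1: need (0, 0, 2, 0) fits (3, 0, 3, 3); releases (3, 0, 1, 1), pool now (6, 0, 4, 4)
  J3: need (0, 0, 3, 4) fits (6, 0, 4, 4); releases (1, 2, 1, 0), pool now (7, 2, 5, 4)
  blocked: J2 wants (5, 1, 6, 1), pool (7, 2, 5, 4) — not enough type-D units
  blocked: J7 wants (6, 1, 6, 6), pool (7, 2, 5, 4) — not enough type-D units and type-C units
Processes that can never finish: J2 and J7.


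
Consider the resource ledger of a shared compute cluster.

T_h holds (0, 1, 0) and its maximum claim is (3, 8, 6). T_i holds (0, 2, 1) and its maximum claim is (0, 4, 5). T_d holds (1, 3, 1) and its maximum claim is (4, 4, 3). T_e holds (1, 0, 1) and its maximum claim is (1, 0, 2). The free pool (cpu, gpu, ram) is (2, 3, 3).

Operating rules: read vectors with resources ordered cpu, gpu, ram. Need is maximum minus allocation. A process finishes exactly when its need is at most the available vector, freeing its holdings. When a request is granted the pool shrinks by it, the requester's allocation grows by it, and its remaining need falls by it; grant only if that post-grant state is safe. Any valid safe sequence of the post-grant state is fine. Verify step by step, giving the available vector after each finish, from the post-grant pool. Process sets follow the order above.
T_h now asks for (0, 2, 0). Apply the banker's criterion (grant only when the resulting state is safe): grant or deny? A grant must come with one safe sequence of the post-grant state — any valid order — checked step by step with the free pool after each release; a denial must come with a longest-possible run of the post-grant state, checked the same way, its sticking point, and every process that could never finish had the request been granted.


GRANT — the state after the grant stays safe, e.g. via T_e, T_d, T_i, T_h.
Key observation: even at the reduced pool (2, 1, 3), T_e fits immediately, so safety survives the grant.
Verifying the post-grant state step by step:
  pool = (2, 1, 3)
  run T_e (needs (0, 0, 1), free (2, 1, 3)); after release of (1, 0, 1) the pool is (3, 1, 4)
  run T_d (needs (3, 1, 2), free (3, 1, 4)); after release of (1, 3, 1) the pool is (4, 4, 5)
  run T_i (needs (0, 2, 4), free (4, 4, 5)); after release of (0, 2, 1) the pool is (4, 6, 6)
  run T_h (needs (3, 5, 6), free (4, 6, 6)); after release of (0, 3, 0) the pool is (4, 9, 6)


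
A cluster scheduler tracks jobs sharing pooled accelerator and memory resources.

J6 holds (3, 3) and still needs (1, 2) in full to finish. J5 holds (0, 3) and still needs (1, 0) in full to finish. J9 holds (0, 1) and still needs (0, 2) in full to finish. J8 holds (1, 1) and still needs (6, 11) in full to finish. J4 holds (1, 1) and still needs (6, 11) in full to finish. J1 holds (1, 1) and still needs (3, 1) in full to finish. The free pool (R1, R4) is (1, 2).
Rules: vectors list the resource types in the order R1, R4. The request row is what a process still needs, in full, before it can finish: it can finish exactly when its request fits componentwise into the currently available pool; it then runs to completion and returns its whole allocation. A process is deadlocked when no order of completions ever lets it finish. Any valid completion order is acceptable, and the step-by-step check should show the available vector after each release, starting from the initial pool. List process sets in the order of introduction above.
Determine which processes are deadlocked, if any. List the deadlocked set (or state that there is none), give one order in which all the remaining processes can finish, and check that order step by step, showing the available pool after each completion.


Deadlocked: J8 and J4.
Key observation: R1 is the bottleneck — with J6, J9, J5, J1 done the pool holds (5, 10), short of every remaining need.
The rest can finish in the order J6, J9, J5, J1. Check, step by step:
  pool = (1, 2)
  J6: need (1, 2) fits (1, 2); releases (3, 3), pool now (4, 5)
  J9: need (0, 2) fits (4, 5); releases (0, 1), pool now (4, 6)
  J5: need (1, 0) fits (4, 6); releases (0, 3), pool now (4, 9)
  J1: need (3, 1) fits (4, 9); releases (1, 1), pool now (5, 10)
The stuck group stays short no matter what:
  blocked: J8 wants (6, 11), pool (5, 10) — not enough R1 and R4
  blocked: J4 wants (6, 11), pool (5, 10) — not enough R1 and R4


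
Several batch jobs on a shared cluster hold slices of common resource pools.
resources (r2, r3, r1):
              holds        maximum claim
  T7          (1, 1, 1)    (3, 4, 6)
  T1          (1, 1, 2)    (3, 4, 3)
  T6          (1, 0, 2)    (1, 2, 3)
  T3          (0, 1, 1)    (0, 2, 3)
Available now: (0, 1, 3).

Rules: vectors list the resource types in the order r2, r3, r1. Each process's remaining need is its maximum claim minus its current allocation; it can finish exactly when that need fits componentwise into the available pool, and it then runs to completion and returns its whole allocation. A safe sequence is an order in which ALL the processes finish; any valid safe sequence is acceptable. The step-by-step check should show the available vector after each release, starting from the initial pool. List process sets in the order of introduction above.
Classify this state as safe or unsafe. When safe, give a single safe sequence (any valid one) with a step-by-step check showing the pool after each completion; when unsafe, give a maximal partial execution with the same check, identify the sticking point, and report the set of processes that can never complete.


UNSAFE.
Key observation: once T3, T6 finish, the pool peaks at (1, 2, 6) — and every remaining process still needs more r2 than that.
A maximal execution: T3, T6 — then nothing else fits. Step-by-step check:
  pool = (0, 1, 3)
  T3 needs (0, 1, 2) <= (0, 1, 3) -> finishes; pool += (0, 1, 1) = (0, 2, 4)
  T6 needs (0, 2, 1) <= (0, 2, 4) -> finishes; pool += (1, 0, 2) = (1, 2, 6)
  T7 still needs (2, 3, 5) but only (1, 2, 6) is free — short on r2 and r3
  T1 still needs (2, 3, 1) but only (1, 2, 6) is free — short on r2 and r3
Permanently blocked: T7 and T1.


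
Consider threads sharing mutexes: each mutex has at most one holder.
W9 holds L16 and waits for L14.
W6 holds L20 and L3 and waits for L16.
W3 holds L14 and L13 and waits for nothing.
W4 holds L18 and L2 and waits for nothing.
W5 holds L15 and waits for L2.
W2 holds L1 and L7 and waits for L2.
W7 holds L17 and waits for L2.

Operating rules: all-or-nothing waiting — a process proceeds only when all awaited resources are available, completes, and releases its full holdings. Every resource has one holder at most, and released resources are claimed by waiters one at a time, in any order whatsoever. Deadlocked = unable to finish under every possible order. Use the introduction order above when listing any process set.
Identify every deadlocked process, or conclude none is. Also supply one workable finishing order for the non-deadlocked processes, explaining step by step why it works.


No process is deadlocked.
Key observation: no waiting chain loops back on itself — every chain ends at a process that waits on nothing, so everyone eventually runs.
One completion order for the rest: W4, W5, W7, W3, W9, W6, W2.
Walking it through:
  run W4 (it waits on nothing); releases L18 and L2
  W5: everything it awaited (L2) is free; runs, freeing L15
  W7: everything it awaited (L2) is free; runs, freeing L17
  run W3 (it waits on nothing); releases L14 and L13
  W9: everything it awaited (L14) is free; runs, freeing L16
  W6: everything it awaited (L16) is free; runs, freeing L20 and L3
  W2: everything it awaited (L2) is free; runs, freeing L1 and L7


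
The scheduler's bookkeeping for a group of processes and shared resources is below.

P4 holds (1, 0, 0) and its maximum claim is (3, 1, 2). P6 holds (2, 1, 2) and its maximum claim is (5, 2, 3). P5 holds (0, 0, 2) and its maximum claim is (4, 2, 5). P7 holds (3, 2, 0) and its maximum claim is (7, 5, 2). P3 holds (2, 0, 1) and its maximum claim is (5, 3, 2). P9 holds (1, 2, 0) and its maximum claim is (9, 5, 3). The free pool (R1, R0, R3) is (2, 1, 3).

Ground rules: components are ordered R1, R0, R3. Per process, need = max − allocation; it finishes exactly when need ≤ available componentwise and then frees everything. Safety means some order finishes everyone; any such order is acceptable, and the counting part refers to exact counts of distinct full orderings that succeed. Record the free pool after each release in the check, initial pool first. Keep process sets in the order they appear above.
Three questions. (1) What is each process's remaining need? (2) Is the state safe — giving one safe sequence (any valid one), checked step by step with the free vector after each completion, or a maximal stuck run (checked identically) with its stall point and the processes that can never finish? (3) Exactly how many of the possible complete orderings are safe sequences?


(1) Need matrix, components ordered R1, R0, R3:
  P4: (2, 1, 2)
  P6: (3, 1, 1)
  P5: (4, 2, 3)
  P7: (4, 3, 2)
  P3: (3, 3, 1)
  P9: (8, 3, 3)
(2) UNSAFE — no complete ordering exists.
Key observation: after P4, P6, P5 complete, (5, 2, 7) is the best the pool ever gets, yet each leftover process wants more R0.
The run P4, P6, P5 cannot be extended any further. Step-by-step check:
  pool = (2, 1, 3)
  run P4 (needs (2, 1, 2), free (2, 1, 3)); after release of (1, 0, 0) the pool is (3, 1, 3)
  run P6 (needs (3, 1, 1), free (3, 1, 3)); after release of (2, 1, 2) the pool is (5, 2, 5)
  run P5 (needs (4, 2, 3), free (5, 2, 5)); after release of (0, 0, 2) the pool is (5, 2, 7)
  P7 still needs (4, 3, 2) but only (5, 2, 7) is free — short on R0
  P3 still needs (3, 3, 1) but only (5, 2, 7) is free — short on R0
  P9 still needs (8, 3, 3) but only (5, 2, 7) is free — short on R1 and R0
Processes that can never finish: P7, P3 and P9.
(3) The exact count: 0 of the possible complete orderings are safe sequences.


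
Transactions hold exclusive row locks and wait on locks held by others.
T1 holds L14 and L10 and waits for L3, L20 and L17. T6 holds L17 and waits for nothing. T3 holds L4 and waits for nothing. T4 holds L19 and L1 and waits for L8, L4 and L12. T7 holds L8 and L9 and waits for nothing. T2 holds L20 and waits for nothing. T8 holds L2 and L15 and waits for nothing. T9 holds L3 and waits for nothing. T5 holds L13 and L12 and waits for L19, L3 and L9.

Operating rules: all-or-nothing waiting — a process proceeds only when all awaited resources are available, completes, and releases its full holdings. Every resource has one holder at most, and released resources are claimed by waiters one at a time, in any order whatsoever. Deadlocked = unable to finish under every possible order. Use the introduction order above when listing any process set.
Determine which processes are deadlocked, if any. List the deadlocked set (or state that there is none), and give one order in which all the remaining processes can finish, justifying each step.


Deadlocked set: T4 and T5.
Key observation: the waits loop around T4 -> T5 -> T4 with no way out; no other process is dragged down with it.
The rest can finish in the order T3, T6, T9, T2, T7, T1, T8.
Walking it through:
  run T3 (it waits on nothing); releases L4
  run T6 (it waits on nothing); releases L17
  run T9 (it waits on nothing); releases L3
  run T2 (it waits on nothing); releases L20
  run T7 (it waits on nothing); releases L8 and L9
  T1 waits on L3, L20 and L17 — all released -> runs and releases L14 and L10
  run T8 (it waits on nothing); releases L2 and L15


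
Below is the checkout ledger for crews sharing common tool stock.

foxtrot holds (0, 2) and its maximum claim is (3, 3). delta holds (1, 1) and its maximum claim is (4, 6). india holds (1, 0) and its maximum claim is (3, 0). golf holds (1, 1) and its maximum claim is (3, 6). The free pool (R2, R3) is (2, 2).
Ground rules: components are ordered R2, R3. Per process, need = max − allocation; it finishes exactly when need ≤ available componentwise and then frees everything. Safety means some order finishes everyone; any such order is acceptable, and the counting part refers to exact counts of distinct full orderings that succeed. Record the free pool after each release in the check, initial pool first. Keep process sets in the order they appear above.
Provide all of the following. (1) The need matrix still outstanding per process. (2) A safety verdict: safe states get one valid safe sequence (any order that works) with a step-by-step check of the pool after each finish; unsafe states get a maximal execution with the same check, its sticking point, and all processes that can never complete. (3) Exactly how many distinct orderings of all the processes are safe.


(1) Need matrix, components ordered R2, R3:
  foxtrot: (3, 1)
  delta: (3, 5)
  india: (2, 0)
  golf: (2, 5)
(2) UNSAFE — no complete ordering exists.
Key observation: R3 is the bottleneck — with india, foxtrot done the pool holds (3, 4), short of every remaining need.
A maximal execution: india, foxtrot — then nothing else fits. Verifying each step:
  pool = (2, 2)
  run india (needs (2, 0), free (2, 2)); after release of (1, 0) the pool is (3, 2)
  run foxtrot (needs (3, 1), free (3, 2)); after release of (0, 2) the pool is (3, 4)
  delta still needs (3, 5) but only (3, 4) is free — short on R3
  golf still needs (2, 5) but only (3, 4) is free — short on R3
Never able to finish: delta and golf.
(3) Precisely 0 of the possible complete orderings are safe sequences.


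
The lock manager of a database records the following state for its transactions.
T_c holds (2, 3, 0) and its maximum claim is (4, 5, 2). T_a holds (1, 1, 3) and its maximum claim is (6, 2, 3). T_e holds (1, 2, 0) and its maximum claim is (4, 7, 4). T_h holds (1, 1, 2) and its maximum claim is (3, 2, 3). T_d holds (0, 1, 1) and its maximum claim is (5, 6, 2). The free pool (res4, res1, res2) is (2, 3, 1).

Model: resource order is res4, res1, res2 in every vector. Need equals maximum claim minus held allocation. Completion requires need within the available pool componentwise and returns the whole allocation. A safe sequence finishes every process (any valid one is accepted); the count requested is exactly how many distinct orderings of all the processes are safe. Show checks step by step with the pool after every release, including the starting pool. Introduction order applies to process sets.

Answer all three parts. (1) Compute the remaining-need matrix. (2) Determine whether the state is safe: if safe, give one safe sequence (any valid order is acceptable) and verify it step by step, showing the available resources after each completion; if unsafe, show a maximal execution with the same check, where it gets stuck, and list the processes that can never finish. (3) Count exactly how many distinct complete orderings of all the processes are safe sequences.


(1) Outstanding need per process (order res4, res1, res2):
  T_c: (2, 2, 2)
  T_a: (5, 1, 0)
  T_e: (3, 5, 4)
  T_h: (2, 1, 1)
  T_d: (5, 5, 1)
(2) SAFE — a valid safe sequence is T_h, T_c, T_d, T_e, T_a.
Key observation: reading the order forward, T_h is the first process whose need (2, 1, 1) meets the free pool (2, 3, 1) exactly on a resource it requests.
Step-by-step check:
  pool = (2, 3, 1)
  run T_h (needs (2, 1, 1), free (2, 3, 1)); after release of (1, 1, 2) the pool is (3, 4, 3)
  run T_c (needs (2, 2, 2), free (3, 4, 3)); after release of (2, 3, 0) the pool is (5, 7, 3)
  run T_d (needs (5, 5, 1), free (5, 7, 3)); after release of (0, 1, 1) the pool is (5, 8, 4)
  run T_e (needs (3, 5, 4), free (5, 8, 4)); after release of (1, 2, 0) the pool is (6, 10, 4)
  run T_a (needs (5, 1, 0), free (6, 10, 4)); after release of (1, 1, 3) the pool is (7, 11, 7)
(3) Precisely 4 of the possible complete orderings are safe sequences.


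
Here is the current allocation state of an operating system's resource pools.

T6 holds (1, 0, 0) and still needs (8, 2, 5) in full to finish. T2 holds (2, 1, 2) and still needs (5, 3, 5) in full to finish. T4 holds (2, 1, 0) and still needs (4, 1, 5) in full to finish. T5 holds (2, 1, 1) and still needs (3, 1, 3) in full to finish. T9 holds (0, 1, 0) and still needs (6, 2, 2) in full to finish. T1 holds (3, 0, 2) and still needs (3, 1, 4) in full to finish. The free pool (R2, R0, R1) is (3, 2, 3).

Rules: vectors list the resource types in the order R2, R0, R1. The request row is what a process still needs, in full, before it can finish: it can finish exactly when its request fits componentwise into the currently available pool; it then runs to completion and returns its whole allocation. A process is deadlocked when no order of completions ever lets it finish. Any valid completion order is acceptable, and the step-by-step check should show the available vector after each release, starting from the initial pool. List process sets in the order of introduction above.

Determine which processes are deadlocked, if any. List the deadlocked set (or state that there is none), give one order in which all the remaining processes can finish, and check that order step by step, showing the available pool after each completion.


Nothing here is deadlocked.
Key observation: T5 can run right away; the returned allocation unlocks the remaining processes in turn.
One completion order for the rest: T5, T1, T4, T2, T9, T6. Verifying each step:
  pool = (3, 2, 3)
  T5: need (3, 1, 3) fits (3, 2, 3); releases (2, 1, 1), pool now (5, 3, 4)
  T1: need (3, 1, 4) fits (5, 3, 4); releases (3, 0, 2), pool now (8, 3, 6)
  T4: need (4, 1, 5) fits (8, 3, 6); releases (2, 1, 0), pool now (10, 4, 6)
  T2: need (5, 3, 5) fits (10, 4, 6); releases (2, 1, 2), pool now (12, 5, 8)
  T9: need (6, 2, 2) fits (12, 5, 8); releases (0, 1, 0), pool now (12, 6, 8)
  T6: need (8, 2, 5) fits (12, 6, 8); releases (1, 0, 0), pool now (13, 6, 8)


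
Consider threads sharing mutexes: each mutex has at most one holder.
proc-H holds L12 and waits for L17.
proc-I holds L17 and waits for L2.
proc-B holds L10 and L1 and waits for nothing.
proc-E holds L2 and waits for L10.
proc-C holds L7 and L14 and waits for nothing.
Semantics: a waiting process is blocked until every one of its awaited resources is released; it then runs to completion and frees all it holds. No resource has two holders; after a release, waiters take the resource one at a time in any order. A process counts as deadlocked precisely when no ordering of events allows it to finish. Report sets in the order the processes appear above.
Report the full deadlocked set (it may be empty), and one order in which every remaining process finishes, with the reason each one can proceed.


No process is deadlocked.
Key observation: there is no circular wait here — follow any chain and it reaches a process that is free to run now.
One completion order for the rest: proc-B, proc-C, proc-E, proc-I, proc-H.
Check, step by step:
  proc-B: no waits; runs immediately, freeing L10 and L1
  proc-C: no waits; runs immediately, freeing L7 and L14
  run proc-E (all its waits — L10 — are resolved); releases L2
  run proc-I (all its waits — L2 — are resolved); releases L17
  run proc-H (all its waits — L17 — are resolved); releases L12


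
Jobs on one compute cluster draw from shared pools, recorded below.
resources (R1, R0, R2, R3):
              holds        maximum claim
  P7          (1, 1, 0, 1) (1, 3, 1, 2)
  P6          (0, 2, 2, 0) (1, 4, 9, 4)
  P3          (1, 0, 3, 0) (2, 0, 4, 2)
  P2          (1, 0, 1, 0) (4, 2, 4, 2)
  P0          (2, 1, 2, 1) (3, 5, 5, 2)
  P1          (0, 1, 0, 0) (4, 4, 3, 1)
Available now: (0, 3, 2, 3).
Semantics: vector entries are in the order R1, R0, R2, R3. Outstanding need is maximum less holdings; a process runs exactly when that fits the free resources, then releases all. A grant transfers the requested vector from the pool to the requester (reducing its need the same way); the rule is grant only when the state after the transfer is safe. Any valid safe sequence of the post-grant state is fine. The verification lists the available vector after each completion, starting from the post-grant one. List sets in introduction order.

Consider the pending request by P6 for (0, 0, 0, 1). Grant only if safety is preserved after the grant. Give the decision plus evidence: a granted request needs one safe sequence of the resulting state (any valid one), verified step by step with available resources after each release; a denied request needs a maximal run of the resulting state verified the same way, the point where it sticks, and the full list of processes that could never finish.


GRANT: granting preserves safety; a valid post-grant sequence is P7, P3, P0, P2, P1, P6.
Key observation: the transfer keeps a workable pool ((0, 3, 2, 2)); P7 starts the safe sequence.
Check on the post-grant state, step by step:
  pool = (0, 3, 2, 2)
  P7 needs (0, 2, 1, 1) <= (0, 3, 2, 2) -> finishes; pool += (1, 1, 0, 1) = (1, 4, 2, 3)
  P3 needs (1, 0, 1, 2) <= (1, 4, 2, 3) -> finishes; pool += (1, 0, 3, 0) = (2, 4, 5, 3)
  P0 needs (1, 4, 3, 1) <= (2, 4, 5, 3) -> finishes; pool += (2, 1, 2, 1) = (4, 5, 7, 4)
  P2 needs (3, 2, 3, 2) <= (4, 5, 7, 4) -> finishes; pool += (1, 0, 1, 0) = (5, 5, 8, 4)
  P1 needs (4, 3, 3, 1) <= (5, 5, 8, 4) -> finishes; pool += (0, 1, 0, 0) = (5, 6, 8, 4)
  P6 needs (1, 2, 7, 3) <= (5, 6, 8, 4) -> finishes; pool += (0, 2, 2, 1) = (5, 8, 10, 5)


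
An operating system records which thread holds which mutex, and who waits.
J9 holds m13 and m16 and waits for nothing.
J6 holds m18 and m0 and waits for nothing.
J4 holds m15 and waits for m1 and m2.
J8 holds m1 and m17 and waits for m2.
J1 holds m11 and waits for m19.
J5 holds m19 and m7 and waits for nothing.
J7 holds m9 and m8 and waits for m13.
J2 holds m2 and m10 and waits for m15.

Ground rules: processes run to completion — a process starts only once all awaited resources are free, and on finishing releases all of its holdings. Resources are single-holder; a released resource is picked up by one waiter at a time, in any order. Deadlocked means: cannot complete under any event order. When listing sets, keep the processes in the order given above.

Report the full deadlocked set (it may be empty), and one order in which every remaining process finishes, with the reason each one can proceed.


The deadlocked set is J4, J8 and J2.
Key observation: the loop J4 -> J8 -> J2 -> J4 blocks itself forever; no other process is dragged down with it.
One completion order for the rest: J9, J6, J7, J5, J1.
Walking it through:
  J9 waits on nothing -> runs at once and releases m13 and m16
  J6 waits on nothing -> runs at once and releases m18 and m0
  J7 waits on m13 — all released -> runs and releases m9 and m8
  J5 waits on nothing -> runs at once and releases m19 and m7
  J1 waits on m19 — all released -> runs and releases m11


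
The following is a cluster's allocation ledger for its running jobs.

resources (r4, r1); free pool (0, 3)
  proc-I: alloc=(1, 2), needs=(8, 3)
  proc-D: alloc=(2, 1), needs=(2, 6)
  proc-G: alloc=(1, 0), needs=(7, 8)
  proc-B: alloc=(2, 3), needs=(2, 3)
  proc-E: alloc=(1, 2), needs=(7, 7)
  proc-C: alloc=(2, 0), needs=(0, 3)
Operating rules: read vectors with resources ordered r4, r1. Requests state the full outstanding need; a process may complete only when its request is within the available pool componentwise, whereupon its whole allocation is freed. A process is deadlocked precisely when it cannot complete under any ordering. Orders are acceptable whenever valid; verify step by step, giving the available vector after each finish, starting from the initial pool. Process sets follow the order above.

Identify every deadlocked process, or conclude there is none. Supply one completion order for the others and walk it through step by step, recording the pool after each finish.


The deadlocked set is proc-I, proc-G and proc-E.
Key observation: the wall is r4: completing proc-C, proc-B, proc-D brings the pool only to (6, 7), and all the rest need more.
One completion order for the rest: proc-C, proc-B, proc-D. Verifying each step:
  pool = (0, 3)
  proc-C needs (0, 3) <= (0, 3) -> finishes; pool += (2, 0) = (2, 3)
  proc-B needs (2, 3) <= (2, 3) -> finishes; pool += (2, 3) = (4, 6)
  proc-D needs (2, 6) <= (4, 6) -> finishes; pool += (2, 1) = (6, 7)
The blocked processes can never fit:
  blocked: proc-I wants (8, 3), pool (6, 7) — not enough r4
  blocked: proc-G wants (7, 8), pool (6, 7) — not enough r4 and r1
  blocked: proc-E wants (7, 7), pool (6, 7) — not enough r4


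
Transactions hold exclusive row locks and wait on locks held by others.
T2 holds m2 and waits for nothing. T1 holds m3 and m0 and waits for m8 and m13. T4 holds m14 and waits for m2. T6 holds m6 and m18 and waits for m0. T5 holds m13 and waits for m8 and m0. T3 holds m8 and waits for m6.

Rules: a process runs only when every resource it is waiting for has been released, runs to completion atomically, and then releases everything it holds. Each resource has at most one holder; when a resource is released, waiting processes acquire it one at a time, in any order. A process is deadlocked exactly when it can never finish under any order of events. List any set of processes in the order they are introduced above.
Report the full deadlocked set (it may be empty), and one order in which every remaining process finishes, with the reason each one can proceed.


Deadlocked set: T1, T6, T5 and T3.
Key observation: T1 -> T5 -> T1 is a circular wait — nothing in it can go first; T6 and T3 are caught in further circular waits.
One completion order for the rest: T2, T4.
Walking it through:
  T2: no waits; runs immediately, freeing m2
  T4: everything it awaited (m2) is free; runs, freeing m14


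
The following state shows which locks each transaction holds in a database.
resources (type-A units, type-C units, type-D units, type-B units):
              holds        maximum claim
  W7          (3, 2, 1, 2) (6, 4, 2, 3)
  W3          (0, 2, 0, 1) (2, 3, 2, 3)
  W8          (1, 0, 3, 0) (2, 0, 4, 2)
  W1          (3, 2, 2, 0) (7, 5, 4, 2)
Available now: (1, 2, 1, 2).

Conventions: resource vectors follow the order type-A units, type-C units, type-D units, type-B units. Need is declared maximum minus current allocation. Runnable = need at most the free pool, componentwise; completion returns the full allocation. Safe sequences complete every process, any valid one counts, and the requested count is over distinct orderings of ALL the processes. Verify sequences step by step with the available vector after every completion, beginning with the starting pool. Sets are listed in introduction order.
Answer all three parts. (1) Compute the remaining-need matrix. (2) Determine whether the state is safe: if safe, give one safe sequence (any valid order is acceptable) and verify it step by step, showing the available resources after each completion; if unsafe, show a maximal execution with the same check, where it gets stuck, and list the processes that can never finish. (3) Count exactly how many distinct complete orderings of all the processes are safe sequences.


(1) Outstanding need per process (order type-A units, type-C units, type-D units, type-B units):
  W7: (3, 2, 1, 1)
  W3: (2, 1, 2, 2)
  W8: (1, 0, 1, 2)
  W1: (4, 3, 2, 2)
(2) UNSAFE.
Key observation: type-A units is the bottleneck — with W8, W3 done the pool holds (2, 4, 4, 3), short of every remaining need.
The run W8, W3 cannot be extended any further. Verifying each step:
  pool = (1, 2, 1, 2)
  W8: need (1, 0, 1, 2) fits (1, 2, 1, 2); releases (1, 0, 3, 0), pool now (2, 2, 4, 2)
  W3: need (2, 1, 2, 2) fits (2, 2, 4, 2); releases (0, 2, 0, 1), pool now (2, 4, 4, 3)
  W7 still needs (3, 2, 1, 1) but only (2, 4, 4, 3) is free — short on type-A units
  W1 still needs (4, 3, 2, 2) but only (2, 4, 4, 3) is free — short on type-A units
Permanently blocked: W7 and W1.
(3) Precisely 0 of the possible complete orderings are safe sequences.


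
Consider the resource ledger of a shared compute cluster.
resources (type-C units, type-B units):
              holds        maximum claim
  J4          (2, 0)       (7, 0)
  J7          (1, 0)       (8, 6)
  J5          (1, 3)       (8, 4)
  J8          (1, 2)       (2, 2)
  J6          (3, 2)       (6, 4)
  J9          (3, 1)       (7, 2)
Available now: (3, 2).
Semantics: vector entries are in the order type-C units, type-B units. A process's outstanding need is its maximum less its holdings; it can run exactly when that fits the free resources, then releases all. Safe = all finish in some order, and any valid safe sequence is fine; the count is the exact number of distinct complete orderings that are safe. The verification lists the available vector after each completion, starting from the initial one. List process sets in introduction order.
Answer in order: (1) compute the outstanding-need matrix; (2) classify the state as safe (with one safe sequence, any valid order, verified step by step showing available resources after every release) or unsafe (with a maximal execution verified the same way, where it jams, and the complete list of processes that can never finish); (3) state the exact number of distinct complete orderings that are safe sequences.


(1) Need matrix, components ordered type-C units, type-B units:
  J4: (5, 0)
  J7: (7, 6)
  J5: (7, 1)
  J8: (1, 0)
  J6: (3, 2)
  J9: (4, 1)
(2) SAFE, for example via the order J8, J6, J4, J7, J5, J9.
Key observation: the order's first zero-slack moment is J7 ((7, 6) needed, (9, 6) free — a requested resource with nothing to spare).
Check, step by step:
  pool = (3, 2)
  J8 needs (1, 0) <= (3, 2) -> finishes; pool += (1, 2) = (4, 4)
  J6 needs (3, 2) <= (4, 4) -> finishes; pool += (3, 2) = (7, 6)
  J4 needs (5, 0) <= (7, 6) -> finishes; pool += (2, 0) = (9, 6)
  J7 needs (7, 6) <= (9, 6) -> finishes; pool += (1, 0) = (10, 6)
  J5 needs (7, 1) <= (10, 6) -> finishes; pool += (1, 3) = (11, 9)
  J9 needs (4, 1) <= (11, 9) -> finishes; pool += (3, 1) = (14, 10)
(3) Precisely 96 of the possible complete orderings are safe sequences.


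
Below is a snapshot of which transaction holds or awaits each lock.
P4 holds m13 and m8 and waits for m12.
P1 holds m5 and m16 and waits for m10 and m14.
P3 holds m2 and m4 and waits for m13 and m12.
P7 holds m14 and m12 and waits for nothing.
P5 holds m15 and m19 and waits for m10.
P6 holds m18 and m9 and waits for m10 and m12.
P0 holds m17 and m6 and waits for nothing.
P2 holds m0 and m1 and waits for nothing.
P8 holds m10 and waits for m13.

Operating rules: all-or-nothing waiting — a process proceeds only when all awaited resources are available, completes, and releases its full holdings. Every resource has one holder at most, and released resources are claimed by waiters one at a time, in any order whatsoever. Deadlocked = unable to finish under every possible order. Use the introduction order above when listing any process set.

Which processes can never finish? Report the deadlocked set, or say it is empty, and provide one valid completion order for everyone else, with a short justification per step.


The deadlocked set is empty.
Key observation: there is no circular wait here — follow any chain and it reaches a process that is free to run now.
The rest can finish in the order P7, P4, P8, P6, P1, P2, P5, P0, P3.
Check, step by step:
  P7 waits on nothing -> runs at once and releases m14 and m12
  run P4 (all its waits — m12 — are resolved); releases m13 and m8
  run P8 (all its waits — m13 — are resolved); releases m10
  run P6 (all its waits — m10 and m12 — are resolved); releases m18 and m9
  run P1 (all its waits — m10 and m14 — are resolved); releases m5 and m16
  P2 waits on nothing -> runs at once and releases m0 and m1
  run P5 (all its waits — m10 — are resolved); releases m15 and m19
  P0 waits on nothing -> runs at once and releases m17 and m6
  run P3 (all its waits — m13 and m12 — are resolved); releases m2 and m4


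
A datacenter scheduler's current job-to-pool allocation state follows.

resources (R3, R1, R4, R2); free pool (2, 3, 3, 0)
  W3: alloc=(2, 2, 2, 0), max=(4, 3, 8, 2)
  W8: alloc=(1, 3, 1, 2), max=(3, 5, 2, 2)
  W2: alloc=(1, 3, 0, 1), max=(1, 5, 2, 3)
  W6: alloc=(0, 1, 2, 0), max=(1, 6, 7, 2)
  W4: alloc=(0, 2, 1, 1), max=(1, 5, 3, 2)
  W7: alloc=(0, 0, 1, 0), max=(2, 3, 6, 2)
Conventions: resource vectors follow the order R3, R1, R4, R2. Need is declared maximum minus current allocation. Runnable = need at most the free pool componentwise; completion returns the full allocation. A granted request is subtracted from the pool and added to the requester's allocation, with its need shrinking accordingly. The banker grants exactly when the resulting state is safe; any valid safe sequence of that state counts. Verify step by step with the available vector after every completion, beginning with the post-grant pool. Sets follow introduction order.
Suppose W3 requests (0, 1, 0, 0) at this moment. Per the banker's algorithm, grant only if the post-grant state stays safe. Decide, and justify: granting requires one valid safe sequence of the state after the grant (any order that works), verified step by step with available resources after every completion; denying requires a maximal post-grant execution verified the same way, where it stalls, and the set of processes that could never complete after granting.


GRANT. The post-grant state is safe; one safe sequence: W8, W4, W6, W7, W3, W2.
Key observation: (2, 2, 3, 0) free after granting still covers W8 first, and each release covers the next.
Check on the post-grant state, step by step:
  pool = (2, 2, 3, 0)
  run W8 (needs (2, 2, 1, 0), free (2, 2, 3, 0)); after release of (1, 3, 1, 2) the pool is (3, 5, 4, 2)
  run W4 (needs (1, 3, 2, 1), free (3, 5, 4, 2)); after release of (0, 2, 1, 1) the pool is (3, 7, 5, 3)
  run W6 (needs (1, 5, 5, 2), free (3, 7, 5, 3)); after release of (0, 1, 2, 0) the pool is (3, 8, 7, 3)
  run W7 (needs (2, 3, 5, 2), free (3, 8, 7, 3)); after release of (0, 0, 1, 0) the pool is (3, 8, 8, 3)
  run W3 (needs (2, 0, 6, 2), free (3, 8, 8, 3)); after release of (2, 3, 2, 0) the pool is (5, 11, 10, 3)
  run W2 (needs (0, 2, 2, 2), free (5, 11, 10, 3)); after release of (1, 3, 0, 1) the pool is (6, 14, 10, 4)


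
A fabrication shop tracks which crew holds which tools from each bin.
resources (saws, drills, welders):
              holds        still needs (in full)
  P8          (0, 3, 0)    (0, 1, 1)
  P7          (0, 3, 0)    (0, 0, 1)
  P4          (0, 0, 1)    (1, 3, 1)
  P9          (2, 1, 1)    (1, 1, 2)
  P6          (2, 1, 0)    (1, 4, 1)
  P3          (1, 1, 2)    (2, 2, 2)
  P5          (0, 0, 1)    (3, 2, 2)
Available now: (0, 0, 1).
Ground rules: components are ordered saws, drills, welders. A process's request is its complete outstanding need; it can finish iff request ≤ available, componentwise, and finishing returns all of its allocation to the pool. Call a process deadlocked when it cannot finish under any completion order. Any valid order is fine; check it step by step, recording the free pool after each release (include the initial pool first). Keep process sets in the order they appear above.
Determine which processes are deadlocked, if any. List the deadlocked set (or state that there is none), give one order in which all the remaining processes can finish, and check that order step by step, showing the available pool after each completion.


Deadlocked: P4, P9, P6, P3 and P5.
Key observation: after P7, P8 complete, (0, 6, 1) is the best the pool ever gets, yet each leftover process wants more saws.
One completion order for the rest: P7, P8. Check, step by step:
  pool = (0, 0, 1)
  run P7 (needs (0, 0, 1), free (0, 0, 1)); after release of (0, 3, 0) the pool is (0, 3, 1)
  run P8 (needs (0, 1, 1), free (0, 3, 1)); after release of (0, 3, 0) the pool is (0, 6, 1)
The stuck group stays short no matter what:
  P4 still needs (1, 3, 1) but only (0, 6, 1) is free — short on saws
  P9 still needs (1, 1, 2) but only (0, 6, 1) is free — short on saws and welders
  P6 still needs (1, 4, 1) but only (0, 6, 1) is free — short on saws
  P3 still needs (2, 2, 2) but only (0, 6, 1) is free — short on saws and welders
  P5 still needs (3, 2, 2) but only (0, 6, 1) is free — short on saws and welders
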